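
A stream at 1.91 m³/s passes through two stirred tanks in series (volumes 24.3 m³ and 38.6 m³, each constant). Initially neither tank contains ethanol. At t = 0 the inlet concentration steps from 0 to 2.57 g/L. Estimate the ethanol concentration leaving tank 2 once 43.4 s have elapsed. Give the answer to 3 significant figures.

Species balance on tank i: dCᵢ/dt = (Cᵢ₋₁ − Cᵢ)/τᵢ with τᵢ = Vᵢ/Q.
τ₁ = 24.3/1.91 = 12.723 s; τ₂ = 38.6/1.91 = 20.209 s.
Tank 1: C₁ = C_in(1 − e^(−t/τ₁)). Tank 2 (τ₁ ≠ τ₂): C₂ = C_in[1 − (τ₁ e^(−t/τ₁) − τ₂ e^(−t/τ₂))/(τ₁ − τ₂)].
At t = 43.4: e^(−t/τ₁) = 0.032999, e^(−t/τ₂) = 0.11677.
C₂ = 2.57·[1 − (12.723·0.032999 − 20.209·0.11677)/(-7.4869)] = 2.57·0.74087 = 1.9040 g/L.

1.90 g/L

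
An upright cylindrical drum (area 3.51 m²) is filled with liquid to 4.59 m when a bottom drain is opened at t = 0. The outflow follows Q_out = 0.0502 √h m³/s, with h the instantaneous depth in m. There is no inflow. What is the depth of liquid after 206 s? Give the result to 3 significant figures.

0.448 m

Accumulation of liquid (constant cross-section A): A dh/dt = −0.0502 √h.
This is separable: 2 d(√h)/dt = −0.0502/A, so √h = √h₀ − (0.0502/(2A)) t.
√h = √4.59 − 0.0502·206/(2·3.51) = 2.1424 − 1.4731 = 0.66932.
h = 0.66932² = 0.44799 m.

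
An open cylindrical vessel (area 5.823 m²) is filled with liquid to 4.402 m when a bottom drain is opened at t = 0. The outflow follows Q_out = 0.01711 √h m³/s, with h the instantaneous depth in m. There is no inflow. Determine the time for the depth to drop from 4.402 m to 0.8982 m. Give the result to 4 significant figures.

783.0 s

Accumulation of liquid (constant cross-section A): A dh/dt = −0.01711 √h.
Separate and integrate: 2(√h − √h₀) = −(0.01711/A) t.
t = 2A(√h₀ − √h)/0.01711 = 2·5.823·(√4.402 − √0.8982)/0.01711
  = 11.6460 × (2.09809 − 0.947734) / 0.01711 = 782.998 s.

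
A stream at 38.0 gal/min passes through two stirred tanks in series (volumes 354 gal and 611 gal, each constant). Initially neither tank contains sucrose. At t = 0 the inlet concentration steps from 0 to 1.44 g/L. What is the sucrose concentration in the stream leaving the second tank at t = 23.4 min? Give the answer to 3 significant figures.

0.802 g/L

Each tank obeys Vᵢ dCᵢ/dt = Q(Cᵢ₋₁ − Cᵢ), so τᵢ = Vᵢ/Q.
τ₁ = 354/38.0 = 9.3158 min; τ₂ = 611/38.0 = 16.079 min.
Tank 1: C₁ = C_in(1 − e^(−t/τ₁)). Tank 2 (τ₁ ≠ τ₂): C₂ = C_in[1 − (τ₁ e^(−t/τ₁) − τ₂ e^(−t/τ₂))/(τ₁ − τ₂)].
At t = 23.4: e^(−t/τ₁) = 0.081117, e^(−t/τ₂) = 0.23333.
C₂ = 1.44·[1 − (9.3158·0.081117 − 16.079·0.23333)/(-6.7632)] = 1.44·0.55702 = 0.80210 g/L.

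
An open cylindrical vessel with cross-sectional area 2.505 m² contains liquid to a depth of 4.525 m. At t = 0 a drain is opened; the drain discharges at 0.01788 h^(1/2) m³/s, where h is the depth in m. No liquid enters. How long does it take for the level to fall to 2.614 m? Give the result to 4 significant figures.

With no inflow, A dh/dt = −0.01788 √h.
This is separable: 2 d(√h)/dt = −0.01788/A, so √h = √h₀ − (0.01788/(2A)) t.
t = 2A(√h₀ − √h)/0.01788 = 2·2.505·(√4.525 − √2.614)/0.01788
  = 5.01000 × (2.12720 − 1.61679) / 0.01788 = 143.020 s.

143.0 s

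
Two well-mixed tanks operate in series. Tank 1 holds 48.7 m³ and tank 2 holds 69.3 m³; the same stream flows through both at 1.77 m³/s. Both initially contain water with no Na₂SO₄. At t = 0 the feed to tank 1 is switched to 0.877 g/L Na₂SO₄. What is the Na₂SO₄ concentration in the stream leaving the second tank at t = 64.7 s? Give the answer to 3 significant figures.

0.509 g/L

Each tank obeys Vᵢ dCᵢ/dt = Q(Cᵢ₋₁ − Cᵢ), so τᵢ = Vᵢ/Q.
τ₁ = 48.7/1.77 = 27.514 s; τ₂ = 69.3/1.77 = 39.153 s.
Solving the cascade with C₁(0)=C₂(0)=0 gives C₂(t) = C_in[1 − (τ₁ e^(−t/τ₁) − τ₂ e^(−t/τ₂))/(τ₁ − τ₂)].
At t = 64.7: e^(−t/τ₁) = 0.095224, e^(−t/τ₂) = 0.19157.
C₂ = 0.877·[1 − (27.514·0.095224 − 39.153·0.19157)/(-11.638)] = 0.877·0.58067 = 0.50925 g/L.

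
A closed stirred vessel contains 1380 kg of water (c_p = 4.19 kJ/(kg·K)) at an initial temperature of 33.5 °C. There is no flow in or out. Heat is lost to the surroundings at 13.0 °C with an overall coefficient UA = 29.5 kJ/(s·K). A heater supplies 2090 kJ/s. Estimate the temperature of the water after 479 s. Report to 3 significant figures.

Lumped-capacitance energy balance: M c_p dT/dt = UA(T_amb − T) + Q̇.
dT/dt = (T_ss − T)/τ with T_ss = T_amb + Q̇/UA = 13.0 + 2090/29.5 = 83.847 °C, τ = M c_p/UA = 1380·4.19/29.5 = 196.01 s.
Solution: T(t) = T_ss + (T₀ − T_ss) e^(−t/τ).
T(479) = 83.847 + (-50.347)·0.086831 = 79.476 °C.

79.5 °C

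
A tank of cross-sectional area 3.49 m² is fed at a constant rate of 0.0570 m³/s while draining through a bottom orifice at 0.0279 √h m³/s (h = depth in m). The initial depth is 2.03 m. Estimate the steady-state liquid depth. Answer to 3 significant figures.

A dh/dt = Q_in − 0.0279 √h. Steady state requires inflow = outflow:
Q_in = 0.0279 √h_ss ⇒ √h_ss = 0.0570/0.0279 = 2.0430.
h_ss = 2.0430² = 4.1739 m. (Since h₀ = 2.03 m < h_ss, the level will rise toward this value.)

4.17 m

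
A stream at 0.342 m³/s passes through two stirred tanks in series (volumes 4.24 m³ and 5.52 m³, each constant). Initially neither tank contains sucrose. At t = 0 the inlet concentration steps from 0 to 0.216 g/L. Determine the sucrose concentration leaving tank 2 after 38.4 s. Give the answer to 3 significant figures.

0.162 g/L

Species balance on tank i: dCᵢ/dt = (Cᵢ₋₁ − Cᵢ)/τᵢ with τᵢ = Vᵢ/Q.
τ₁ = 4.24/0.342 = 12.398 s; τ₂ = 5.52/0.342 = 16.140 s.
Solving the cascade with C₁(0)=C₂(0)=0 gives C₂(t) = C_in[1 − (τ₁ e^(−t/τ₁) − τ₂ e^(−t/τ₂))/(τ₁ − τ₂)].
At t = 38.4: e^(−t/τ₁) = 0.045168, e^(−t/τ₂) = 0.092631.
C₂ = 0.216·[1 − (12.398·0.045168 − 16.140·0.092631)/(-3.7427)] = 0.216·0.75015 = 0.16203 g/L.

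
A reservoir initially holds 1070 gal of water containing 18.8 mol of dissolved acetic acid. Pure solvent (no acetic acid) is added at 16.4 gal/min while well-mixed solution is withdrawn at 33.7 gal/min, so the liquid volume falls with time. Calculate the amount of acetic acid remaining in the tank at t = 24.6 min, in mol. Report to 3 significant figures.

Total volume: dV/dt = Q_in − Q_out = -17.300 gal/min, so V(t) = 1070 − 17.300 t and V(24.6) = 644.42 gal.
Solute balance: dm/dt = 0 − Q_out C = −Q_out m/V(t).
Separate: dm/m = −Q_out dt/V(t) ⇒ ln(m/m₀) = −(Q_out/(Q_in−Q_out)) ln(V/V₀).
m = m₀ (V₀/V)^(Q_out/(Q_in−Q_out)) = 18.8 × (1070/644.42)^(-1.9480) = 7.0014 mol.

7.00 mol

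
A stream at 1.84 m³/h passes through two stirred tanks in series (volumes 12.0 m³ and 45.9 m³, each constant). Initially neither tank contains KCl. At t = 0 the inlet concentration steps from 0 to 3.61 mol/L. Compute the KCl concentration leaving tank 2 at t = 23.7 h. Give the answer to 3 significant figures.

Species balance on tank i: dCᵢ/dt = (Cᵢ₋₁ − Cᵢ)/τᵢ with τᵢ = Vᵢ/Q.
τ₁ = 12.0/1.84 = 6.5217 h; τ₂ = 45.9/1.84 = 24.946 h.
Solving the cascade with C₁(0)=C₂(0)=0 gives C₂(t) = C_in[1 − (τ₁ e^(−t/τ₁) − τ₂ e^(−t/τ₂))/(τ₁ − τ₂)].
At t = 23.7: e^(−t/τ₁) = 0.026410, e^(−t/τ₂) = 0.38672.
C₂ = 3.61·[1 − (6.5217·0.026410 − 24.946·0.38672)/(-18.424)] = 3.61·0.48574 = 1.7535 mol/L.

1.75 mol/L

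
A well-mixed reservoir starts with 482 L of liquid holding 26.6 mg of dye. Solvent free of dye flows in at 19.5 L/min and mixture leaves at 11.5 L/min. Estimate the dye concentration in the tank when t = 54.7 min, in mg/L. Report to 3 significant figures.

Total volume: dV/dt = Q_in − Q_out = 8.0000 L/min, so V(t) = 482 + 8.0000 t and V(54.7) = 919.60 L.
No dye enters, so dm/dt = −Q_out · (m/V).
Separate: dm/m = −Q_out dt/V(t) ⇒ ln(m/m₀) = −(Q_out/(Q_in−Q_out)) ln(V/V₀).
m = m₀ (V₀/V)^(Q_out/(Q_in−Q_out)) = 26.6 × (482/919.60)^(1.4375) = 10.510 mg.
C = m/V = 10.510/919.60 = 0.011429 mg/L.

0.0114 mg/L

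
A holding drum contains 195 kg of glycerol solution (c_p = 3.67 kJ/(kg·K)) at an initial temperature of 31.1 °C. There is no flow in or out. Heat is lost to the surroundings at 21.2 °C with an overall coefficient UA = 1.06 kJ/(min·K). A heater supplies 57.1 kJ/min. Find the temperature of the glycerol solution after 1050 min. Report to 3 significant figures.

65.8 °C

Lumped-capacitance energy balance: M c_p dT/dt = UA(T_amb − T) + Q̇.
dT/dt = (T_ss − T)/τ with T_ss = T_amb + Q̇/UA = 21.2 + 57.1/1.06 = 75.068 °C, τ = M c_p/UA = 195·3.67/1.06 = 675.14 min.
Integrating: T(t) = T_ss + (T₀ − T_ss) e^(−t/τ).
T(1050) = 75.068 + (-43.968)·0.21114 = 65.784 °C.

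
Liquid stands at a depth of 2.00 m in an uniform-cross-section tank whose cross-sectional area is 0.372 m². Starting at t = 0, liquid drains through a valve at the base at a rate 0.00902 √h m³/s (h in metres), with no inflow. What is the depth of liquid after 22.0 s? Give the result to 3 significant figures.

1.32 m

With no inflow, A dh/dt = −0.00902 √h.
∫ h^(−1/2) dh = −(0.00902/A) ∫ dt, giving 2√h = 2√h₀ − (0.00902/A) t.
√h = √2.00 − 0.00902·22.0/(2·0.372) = 1.4142 − 0.26672 = 1.1475.
h = 1.1475² = 1.3167 m.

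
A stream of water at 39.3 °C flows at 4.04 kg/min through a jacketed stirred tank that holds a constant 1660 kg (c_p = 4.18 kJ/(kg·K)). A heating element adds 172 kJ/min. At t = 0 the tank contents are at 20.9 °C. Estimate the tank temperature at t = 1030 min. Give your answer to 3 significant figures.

47.2 °C

Energy balance: M c_p dT/dt = ṁ c_p (T_in − T) + 172.
τ = M/ṁ = 410.89 min; T_ss = T_in + Q̇/(ṁ c_p) = 39.3 + 172/(4.04·4.18) = 49.485 °C.
Integrating: T(t) = T_ss + (T₀ − T_ss) e^(−t/τ).
T(1030) = 49.485 + (-28.585)·e^(−1030/410.89) = 49.485 + (-28.585)·0.081533 = 47.155 °C.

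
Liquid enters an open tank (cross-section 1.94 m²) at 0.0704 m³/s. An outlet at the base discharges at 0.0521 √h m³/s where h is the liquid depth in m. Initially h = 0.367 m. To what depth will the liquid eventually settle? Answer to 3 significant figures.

1.83 m

A dh/dt = Q_in − 0.0521 √h. Steady state requires inflow = outflow:
Q_in = 0.0521 √h_ss ⇒ √h_ss = 0.0704/0.0521 = 1.3512.
h_ss = 1.3512² = 1.8259 m. (Since h₀ = 0.367 m < h_ss, the level will rise toward this value.)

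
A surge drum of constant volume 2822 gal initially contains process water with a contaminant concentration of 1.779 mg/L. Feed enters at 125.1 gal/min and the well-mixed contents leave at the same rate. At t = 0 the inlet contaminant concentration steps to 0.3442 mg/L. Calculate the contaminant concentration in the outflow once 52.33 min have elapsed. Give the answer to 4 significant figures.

Transient balance on the dissolved component: V dC/dt = Q(C_in − C).
Time constant τ = V/Q = 2822/125.1 = 22.5580 min.
Integrating: C(t) = C_in + (C₀ − C_in) e^(−t/τ).
C(52.33) = 0.3442 + (1.779 − 0.3442)·e^(−52.33/22.5580) = 0.3442 + (1.43480)·0.0982930 = 0.485231 mg/L.

0.4852 mg/L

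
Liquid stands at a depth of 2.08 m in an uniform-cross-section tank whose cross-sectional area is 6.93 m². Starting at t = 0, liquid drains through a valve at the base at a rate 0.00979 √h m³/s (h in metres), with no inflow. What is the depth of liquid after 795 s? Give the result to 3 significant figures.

Unsteady balance on liquid volume: A dh/dt = −0.00979 √h.
Separate and integrate: 2(√h − √h₀) = −(0.00979/A) t.
√h = √2.08 − 0.00979·795/(2·6.93) = 1.4422 − 0.56155 = 0.88067.
h = 0.88067² = 0.77558 m.

0.776 m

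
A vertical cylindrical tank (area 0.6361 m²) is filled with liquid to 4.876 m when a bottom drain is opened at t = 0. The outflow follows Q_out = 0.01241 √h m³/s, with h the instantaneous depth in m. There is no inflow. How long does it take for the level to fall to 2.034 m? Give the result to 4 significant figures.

Mass balance (ρ constant): A dh/dt = −0.01241 √h.
∫ h^(−1/2) dh = −(0.01241/A) ∫ dt, giving 2√h = 2√h₀ − (0.01241/A) t.
t = 2A(√h₀ − √h)/0.01241 = 2·0.6361·(√4.876 − √2.034)/0.01241
  = 1.27220 × (2.20817 − 1.42618) / 0.01241 = 80.1643 s.

80.16 s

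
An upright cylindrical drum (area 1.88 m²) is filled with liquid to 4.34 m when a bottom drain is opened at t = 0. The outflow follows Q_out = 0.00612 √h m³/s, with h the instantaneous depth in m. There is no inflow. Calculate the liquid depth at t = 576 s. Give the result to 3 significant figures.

1.31 m

A dh/dt = −Q_out = −0.00612 √h.
This is separable: 2 d(√h)/dt = −0.00612/A, so √h = √h₀ − (0.00612/(2A)) t.
√h = √4.34 − 0.00612·576/(2·1.88) = 2.0833 − 0.93753 = 1.1457.
h = 1.1457² = 1.3127 m.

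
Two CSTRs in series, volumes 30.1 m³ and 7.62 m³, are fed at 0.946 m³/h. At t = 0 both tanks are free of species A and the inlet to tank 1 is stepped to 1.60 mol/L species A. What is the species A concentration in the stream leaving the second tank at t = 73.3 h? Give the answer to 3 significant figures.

Species balance on tank i: dCᵢ/dt = (Cᵢ₋₁ − Cᵢ)/τᵢ with τᵢ = Vᵢ/Q.
τ₁ = 30.1/0.946 = 31.818 h; τ₂ = 7.62/0.946 = 8.0550 h.
Tank 1: C₁ = C_in(1 − e^(−t/τ₁)). Tank 2 (τ₁ ≠ τ₂): C₂ = C_in[1 − (τ₁ e^(−t/τ₁) − τ₂ e^(−t/τ₂))/(τ₁ − τ₂)].
At t = 73.3: e^(−t/τ₁) = 0.099887, e^(−t/τ₂) = 0.00011167.
C₂ = 1.60·[1 − (31.818·0.099887 − 8.0550·0.00011167)/(23.763)] = 1.60·0.86629 = 1.3861 mol/L.

1.39 mol/L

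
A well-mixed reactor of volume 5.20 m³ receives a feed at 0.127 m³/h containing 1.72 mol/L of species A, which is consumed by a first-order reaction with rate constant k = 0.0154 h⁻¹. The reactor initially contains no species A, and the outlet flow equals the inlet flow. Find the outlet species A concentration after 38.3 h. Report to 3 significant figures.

0.825 mol/L

Species balance: V dC/dt = Q C_in − Q C − k V C.
dC/dt = (Q/V) C_in − (Q/V + k) C; effective rate a = Q/V + k = 0.024423 + 0.0154 = 0.039823 h⁻¹.
C_ss = Q C_in/(Q + kV) = 1.0549 mol/L; C(t) = C_ss + (C₀ − C_ss) e^(−a t).
C(38.3) = 1.0549 + (-1.0549)·e^(−0.039823·38.3) = 1.0549 + (-1.0549)·0.21757 = 0.82535 mol/L.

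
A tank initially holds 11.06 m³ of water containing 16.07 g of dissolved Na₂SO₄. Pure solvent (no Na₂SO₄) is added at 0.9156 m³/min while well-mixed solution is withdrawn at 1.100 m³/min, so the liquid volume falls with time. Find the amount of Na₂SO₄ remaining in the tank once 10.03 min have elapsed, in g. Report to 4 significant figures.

5.394 g

Let m(t) be the amount of Na₂SO₄. Volume: V(t) = V₀ + (Q_in − Q_out) t = 11.06 − 0.184400 t; V(10.03) = 9.21047 m³.
No Na₂SO₄ enters, so dm/dt = −Q_out · (m/V).
Separate: dm/m = −Q_out dt/V(t) ⇒ ln(m/m₀) = −(Q_out/(Q_in−Q_out)) ln(V/V₀).
m = m₀ (V₀/V)^(Q_out/(Q_in−Q_out)) = 16.07 × (11.06/9.21047)^(-5.96529) = 5.39428 g.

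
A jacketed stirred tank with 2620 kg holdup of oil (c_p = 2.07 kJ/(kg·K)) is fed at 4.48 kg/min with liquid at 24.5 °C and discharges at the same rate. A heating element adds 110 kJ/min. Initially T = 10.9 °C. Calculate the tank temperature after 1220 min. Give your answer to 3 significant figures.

Heat balance on the well-mixed liquid: M c_p dT/dt = ṁ c_p (T_in − T) + 110.
τ = M/ṁ = 584.82 min; T_ss = T_in + Q̇/(ṁ c_p) = 24.5 + 110/(4.48·2.07) = 36.362 °C.
T approaches T_ss exponentially: T(t) = T_ss + (T₀ − T_ss) e^(−t/τ).
T(1220) = 36.362 + (-25.462)·e^(−1220/584.82) = 36.362 + (-25.462)·0.12417 = 33.200 °C.

33.2 °C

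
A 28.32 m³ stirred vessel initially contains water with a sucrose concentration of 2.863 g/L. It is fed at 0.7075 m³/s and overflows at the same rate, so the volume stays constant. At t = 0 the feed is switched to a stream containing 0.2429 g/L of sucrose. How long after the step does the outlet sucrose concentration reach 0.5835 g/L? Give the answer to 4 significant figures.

81.67 s

Accumulation = in − out for the solute gives V dC/dt = Q(C_in − C), so τ = V/Q = 40.0283 s.
C(t) = C_in + (C₀ − C_in) e^(−t/τ). Set C = 0.5835 and solve for t:
e^(−t/τ) = (C − C_in)/(C₀ − C_in) = (0.5835 − 0.2429)/(2.863 − 0.2429) = 0.129995
t = −τ ln(…) = 40.0283 × 2.04026 = 81.6680 s.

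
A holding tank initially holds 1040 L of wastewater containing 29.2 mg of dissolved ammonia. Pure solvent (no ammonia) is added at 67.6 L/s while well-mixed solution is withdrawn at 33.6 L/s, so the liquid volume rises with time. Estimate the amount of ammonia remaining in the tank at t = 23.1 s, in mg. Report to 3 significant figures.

Total volume: dV/dt = Q_in − Q_out = 34.000 L/s, so V(t) = 1040 + 34.000 t and V(23.1) = 1825.4 L.
Solute balance: dm/dt = 0 − Q_out C = −Q_out m/V(t).
Separate: dm/m = −Q_out dt/V(t) ⇒ ln(m/m₀) = −(Q_out/(Q_in−Q_out)) ln(V/V₀).
m = m₀ (V₀/V)^(Q_out/(Q_in−Q_out)) = 29.2 × (1040/1825.4)^(0.98824) = 16.747 mg.

16.7 mg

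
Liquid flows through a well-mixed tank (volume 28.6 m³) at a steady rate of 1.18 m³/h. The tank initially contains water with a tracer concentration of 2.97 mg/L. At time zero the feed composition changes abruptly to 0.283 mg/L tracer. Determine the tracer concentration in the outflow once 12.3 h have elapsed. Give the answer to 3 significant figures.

1.90 mg/L

Unsteady species balance (constant V, well mixed): V dC/dt = Q(C_in − C).
Time constant τ = V/Q = 28.6/1.18 = 24.237 h.
Solution: C(t) = C_in + (C₀ − C_in) e^(−t/τ).
C(12.3) = 0.283 + (2.97 − 0.283)·e^(−12.3/24.237) = 0.283 + (2.6870)·0.60201 = 1.9006 mg/L.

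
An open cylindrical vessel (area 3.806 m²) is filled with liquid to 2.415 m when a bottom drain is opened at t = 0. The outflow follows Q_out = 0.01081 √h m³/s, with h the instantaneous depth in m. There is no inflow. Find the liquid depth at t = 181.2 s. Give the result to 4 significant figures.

Unsteady balance on liquid volume: A dh/dt = −0.01081 √h.
Separate and integrate: 2(√h − √h₀) = −(0.01081/A) t.
√h = √2.415 − 0.01081·181.2/(2·3.806) = 1.55403 − 0.257327 = 1.29670.
h = 1.29670² = 1.68143 m.

1.681 m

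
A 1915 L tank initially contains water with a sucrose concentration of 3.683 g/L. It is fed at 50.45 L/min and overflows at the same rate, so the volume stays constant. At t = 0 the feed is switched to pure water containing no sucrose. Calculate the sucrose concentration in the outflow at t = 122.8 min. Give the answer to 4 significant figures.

0.1449 g/L

Transient balance on the dissolved component: V dC/dt = Q(C_in − C).
So dC/dt = (C_in − C)/τ with τ = V/Q = 1915/50.45 = 37.9584 min.
This is linear first-order; C(t) = C_in + (C₀ − C_in) e^(−t/τ).
C(122.8) = 0 + (3.683 − 0)·e^(−122.8/37.9584) = 0 + (3.68300)·0.0393554 = 0.144946 g/L.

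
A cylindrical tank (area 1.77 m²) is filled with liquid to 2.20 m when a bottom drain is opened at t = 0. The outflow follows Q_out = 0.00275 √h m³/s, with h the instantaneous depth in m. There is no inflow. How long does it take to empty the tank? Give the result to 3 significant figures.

A dh/dt = −Q_out = −0.00275 √h.
This is separable: 2 d(√h)/dt = −0.00275/A, so √h = √h₀ − (0.00275/(2A)) t.
Set h = 0: 2√h₀ = (0.00275/A) t_empty ⇒ t_empty = 2A√h₀/0.00275.
t_empty = 2·1.77·√2.20/0.00275 = 3.5400·1.4832/0.00275 = 1909.3 s.

1910 s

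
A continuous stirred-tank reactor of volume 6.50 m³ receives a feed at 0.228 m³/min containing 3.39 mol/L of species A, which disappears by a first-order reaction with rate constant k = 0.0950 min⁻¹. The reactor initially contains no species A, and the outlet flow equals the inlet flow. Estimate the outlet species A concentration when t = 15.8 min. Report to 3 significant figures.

0.797 mol/L

V dC/dt = Q(C_in − C) − k V C.
This is linear with rate a = Q/V + k = 0.13008 min⁻¹.
C_ss = Q C_in/(Q + kV) = 0.91416 mol/L; C(t) = C_ss + (C₀ − C_ss) e^(−a t).
C(15.8) = 0.91416 + (-0.91416)·e^(−0.13008·15.8) = 0.91416 + (-0.91416)·0.12807 = 0.79709 mol/L.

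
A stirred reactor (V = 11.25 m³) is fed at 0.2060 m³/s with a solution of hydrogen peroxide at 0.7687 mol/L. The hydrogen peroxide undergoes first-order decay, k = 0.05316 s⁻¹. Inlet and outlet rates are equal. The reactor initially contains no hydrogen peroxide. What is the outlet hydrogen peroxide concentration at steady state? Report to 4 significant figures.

0.1969 mol/L

V dC/dt = Q(C_in − C) − k V C.
At steady state: 0 = Q C_in − (Q + kV) C_ss, so C_ss = Q C_in/(Q + kV).
C_ss = 0.2060·0.7687/(0.2060 + 0.05316·11.25) = 0.158352/0.804050 = 0.196943 mol/L.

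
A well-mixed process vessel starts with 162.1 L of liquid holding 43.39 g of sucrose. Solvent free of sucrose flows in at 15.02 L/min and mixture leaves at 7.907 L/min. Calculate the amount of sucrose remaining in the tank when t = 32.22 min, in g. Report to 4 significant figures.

Total volume: dV/dt = Q_in − Q_out = 7.11300 L/min, so V(t) = 162.1 + 7.11300 t and V(32.22) = 391.281 L.
No sucrose enters, so dm/dt = −Q_out · (m/V).
Separate: dm/m = −Q_out dt/V(t) ⇒ ln(m/m₀) = −(Q_out/(Q_in−Q_out)) ln(V/V₀).
m = m₀ (V₀/V)^(Q_out/(Q_in−Q_out)) = 43.39 × (162.1/391.281)^(1.11163) = 16.2916 g.

16.29 g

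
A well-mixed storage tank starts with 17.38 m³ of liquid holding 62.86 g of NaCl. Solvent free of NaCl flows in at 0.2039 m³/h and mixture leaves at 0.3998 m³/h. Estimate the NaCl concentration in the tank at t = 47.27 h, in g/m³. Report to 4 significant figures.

1.638 g/m³

Total volume: dV/dt = Q_in − Q_out = -0.195900 m³/h, so V(t) = 17.38 − 0.195900 t and V(47.27) = 8.11981 m³.
Solute balance: dm/dt = 0 − Q_out C = −Q_out m/V(t).
Separate: dm/m = −Q_out dt/V(t) ⇒ ln(m/m₀) = −(Q_out/(Q_in−Q_out)) ln(V/V₀).
m = m₀ (V₀/V)^(Q_out/(Q_in−Q_out)) = 62.86 × (17.38/8.11981)^(-2.04084) = 13.3005 g.
C = m/V = 13.3005/8.11981 = 1.63804 g/m³.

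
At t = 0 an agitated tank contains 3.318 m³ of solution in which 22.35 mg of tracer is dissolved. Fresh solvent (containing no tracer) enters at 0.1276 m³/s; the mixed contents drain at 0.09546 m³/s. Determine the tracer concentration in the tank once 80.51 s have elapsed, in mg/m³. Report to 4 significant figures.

0.6829 mg/m³

Total volume: dV/dt = Q_in − Q_out = 0.0321400 m³/s, so V(t) = 3.318 + 0.0321400 t and V(80.51) = 5.90559 m³.
No tracer enters, so dm/dt = −Q_out · (m/V).
dm/m = −Q_out dt/(V₀ + 0.0321400 t); integrating gives ln(m/m₀) = −(Q_out/(Q_in−Q_out)) ln(V/V₀).
m = m₀ (V₀/V)^(Q_out/(Q_in−Q_out)) = 22.35 × (3.318/5.90559)^(2.97013) = 4.03269 mg.
C = m/V = 4.03269/5.90559 = 0.682860 mg/m³.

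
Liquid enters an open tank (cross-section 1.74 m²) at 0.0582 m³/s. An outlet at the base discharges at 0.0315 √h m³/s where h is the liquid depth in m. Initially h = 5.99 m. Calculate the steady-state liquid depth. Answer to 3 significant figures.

3.41 m

Level balance: A dh/dt = 0.0582 − 0.0315 √h. Setting dh/dt = 0:
Q_in = 0.0315 √h_ss ⇒ √h_ss = 0.0582/0.0315 = 1.8476.
h_ss = 1.8476² = 3.4137 m. (Since h₀ = 5.99 m > h_ss, the level will fall toward this value.)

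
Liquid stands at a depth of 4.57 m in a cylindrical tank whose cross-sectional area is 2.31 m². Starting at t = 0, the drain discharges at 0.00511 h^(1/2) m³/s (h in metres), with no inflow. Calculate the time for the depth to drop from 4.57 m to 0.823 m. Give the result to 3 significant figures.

1110 s

Mass balance (ρ constant): A dh/dt = −0.00511 √h.
This is separable: 2 d(√h)/dt = −0.00511/A, so √h = √h₀ − (0.00511/(2A)) t.
t = 2A(√h₀ − √h)/0.00511 = 2·2.31·(√4.57 − √0.823)/0.00511
  = 4.6200 × (2.1378 − 0.90719) / 0.00511 = 1112.6 s.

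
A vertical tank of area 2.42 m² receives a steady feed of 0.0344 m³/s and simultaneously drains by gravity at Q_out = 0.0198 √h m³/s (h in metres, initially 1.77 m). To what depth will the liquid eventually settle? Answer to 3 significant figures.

Mass balance (ρ constant): A dh/dt = Q_in − 0.0198 √h. At steady state dh/dt = 0:
Q_in = 0.0198 √h_ss ⇒ √h_ss = 0.0344/0.0198 = 1.7374.
h_ss = 1.7374² = 3.0185 m. (Since h₀ = 1.77 m < h_ss, the level will rise toward this value.)

3.02 m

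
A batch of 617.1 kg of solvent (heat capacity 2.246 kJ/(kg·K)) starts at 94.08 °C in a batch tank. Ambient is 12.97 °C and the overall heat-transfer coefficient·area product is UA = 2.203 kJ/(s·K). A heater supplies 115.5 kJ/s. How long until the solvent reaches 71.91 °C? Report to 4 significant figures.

Lumped-capacitance energy balance: M c_p dT/dt = UA(T_amb − T) + Q̇.
τ = M c_p/UA = 629.145 s; T_ss = T_amb + Q̇/UA = 12.97 + 115.5/2.203 = 65.3985 °C.
T(t) = T_ss + (T₀ − T_ss)e^(−t/τ); set T = 71.91:
t = −τ ln[(T − T_ss)/(T₀ − T_ss)] = −629.145 · ln(0.227028) = 932.823 s.

932.8 s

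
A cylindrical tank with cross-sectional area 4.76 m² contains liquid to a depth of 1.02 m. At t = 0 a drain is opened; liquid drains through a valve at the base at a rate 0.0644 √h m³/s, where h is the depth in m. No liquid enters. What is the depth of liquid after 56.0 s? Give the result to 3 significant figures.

A dh/dt = −Q_out = −0.0644 √h.
Separate and integrate: 2(√h − √h₀) = −(0.0644/A) t.
√h = √1.02 − 0.0644·56.0/(2·4.76) = 1.0100 − 0.37882 = 0.63113.
h = 0.63113² = 0.39832 m.

0.398 m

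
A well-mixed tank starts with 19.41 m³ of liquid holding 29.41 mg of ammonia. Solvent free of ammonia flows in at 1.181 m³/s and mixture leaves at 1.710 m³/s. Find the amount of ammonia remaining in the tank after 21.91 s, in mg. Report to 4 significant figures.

Total volume: dV/dt = Q_in − Q_out = -0.529000 m³/s, so V(t) = 19.41 − 0.529000 t and V(21.91) = 7.81961 m³.
Species balance (pure solvent in): dm/dt = −Q_out · m/V(t).
Separate: dm/m = −Q_out dt/V(t) ⇒ ln(m/m₀) = −(Q_out/(Q_in−Q_out)) ln(V/V₀).
m = m₀ (V₀/V)^(Q_out/(Q_in−Q_out)) = 29.41 × (19.41/7.81961)^(-3.23251) = 1.55657 mg.

1.557 mg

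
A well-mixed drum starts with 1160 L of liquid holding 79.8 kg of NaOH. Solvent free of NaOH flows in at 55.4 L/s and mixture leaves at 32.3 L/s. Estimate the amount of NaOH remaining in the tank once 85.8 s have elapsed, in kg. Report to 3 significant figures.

19.8 kg

Let m(t) be the amount of NaOH. Volume: V(t) = V₀ + (Q_in − Q_out) t = 1160 + 23.100 t; V(85.8) = 3142.0 L.
No NaOH enters, so dm/dt = −Q_out · (m/V).
Separate: dm/m = −Q_out dt/V(t) ⇒ ln(m/m₀) = −(Q_out/(Q_in−Q_out)) ln(V/V₀).
m = m₀ (V₀/V)^(Q_out/(Q_in−Q_out)) = 79.8 × (1160/3142.0)^(1.3983) = 19.811 kg.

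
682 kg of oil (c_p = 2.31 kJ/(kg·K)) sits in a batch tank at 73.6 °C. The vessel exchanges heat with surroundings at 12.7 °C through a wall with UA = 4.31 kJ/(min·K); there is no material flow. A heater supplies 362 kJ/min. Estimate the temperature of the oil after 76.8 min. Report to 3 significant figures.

78.0 °C

Lumped-capacitance energy balance: M c_p dT/dt = UA(T_amb − T) + Q̇.
dT/dt = (T_ss − T)/τ with T_ss = T_amb + Q̇/UA = 12.7 + 362/4.31 = 96.691 °C, τ = M c_p/UA = 682·2.31/4.31 = 365.53 min.
Solution: T(t) = T_ss + (T₀ − T_ss) e^(−t/τ).
T(76.8) = 96.691 + (-23.091)·0.81050 = 77.976 °C.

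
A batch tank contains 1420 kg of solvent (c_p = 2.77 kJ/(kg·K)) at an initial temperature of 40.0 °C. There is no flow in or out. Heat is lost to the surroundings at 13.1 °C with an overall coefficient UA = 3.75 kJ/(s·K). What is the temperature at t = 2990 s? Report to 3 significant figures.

Heat balance on the well-mixed liquid: M c_p dT/dt = −UA(T − T_amb).
dT/dt = (T_ss − T)/τ with T_ss = T_amb = 13.100 °C, τ = M c_p/UA = 1420·2.77/3.75 = 1048.9 s.
T approaches T_ss exponentially: T(t) = T_ss + (T₀ − T_ss) e^(−t/τ).
T(2990) = 13.100 + (26.900)·0.057810 = 14.655 °C.

14.7 °C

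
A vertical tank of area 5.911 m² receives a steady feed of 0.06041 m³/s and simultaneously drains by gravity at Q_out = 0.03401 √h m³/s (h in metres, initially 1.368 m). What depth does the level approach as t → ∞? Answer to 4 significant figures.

Level balance: A dh/dt = 0.06041 − 0.03401 √h. Setting dh/dt = 0:
Q_in = 0.03401 √h_ss ⇒ √h_ss = 0.06041/0.03401 = 1.77624.
h_ss = 1.77624² = 3.15504 m. (Since h₀ = 1.368 m < h_ss, the level will rise toward this value.)

3.155 m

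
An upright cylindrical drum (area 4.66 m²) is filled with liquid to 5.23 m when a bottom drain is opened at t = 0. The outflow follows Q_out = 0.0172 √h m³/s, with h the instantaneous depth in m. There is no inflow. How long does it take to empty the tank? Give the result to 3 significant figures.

A dh/dt = −Q_out = −0.0172 √h.
This is separable: 2 d(√h)/dt = −0.0172/A, so √h = √h₀ − (0.0172/(2A)) t.
Set h = 0: 2√h₀ = (0.0172/A) t_empty ⇒ t_empty = 2A√h₀/0.0172.
t_empty = 2·4.66·√5.23/0.0172 = 9.3200·2.2869/0.0172 = 1239.2 s.

1240 s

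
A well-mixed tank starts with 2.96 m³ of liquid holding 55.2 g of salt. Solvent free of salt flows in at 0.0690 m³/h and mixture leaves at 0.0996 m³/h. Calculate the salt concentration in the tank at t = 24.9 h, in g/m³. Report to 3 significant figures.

9.53 g/m³

Let m(t) be the amount of salt. Volume: V(t) = V₀ + (Q_in − Q_out) t = 2.96 − 0.030600 t; V(24.9) = 2.1981 m³.
Species balance (pure solvent in): dm/dt = −Q_out · m/V(t).
Separate: dm/m = −Q_out dt/V(t) ⇒ ln(m/m₀) = −(Q_out/(Q_in−Q_out)) ln(V/V₀).
m = m₀ (V₀/V)^(Q_out/(Q_in−Q_out)) = 55.2 × (2.96/2.1981)^(-3.2549) = 20.953 g.
C = m/V = 20.953/2.1981 = 9.5323 g/m³.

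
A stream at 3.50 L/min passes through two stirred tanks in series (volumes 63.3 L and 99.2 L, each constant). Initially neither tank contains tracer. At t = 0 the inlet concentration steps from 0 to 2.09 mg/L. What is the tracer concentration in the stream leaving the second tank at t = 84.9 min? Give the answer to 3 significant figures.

Time constants: τᵢ = Vᵢ/Q for each well-mixed tank.
τ₁ = 63.3/3.50 = 18.086 min; τ₂ = 99.2/3.50 = 28.343 min.
Tank 1: C₁ = C_in(1 − e^(−t/τ₁)). Tank 2 (τ₁ ≠ τ₂): C₂ = C_in[1 − (τ₁ e^(−t/τ₁) − τ₂ e^(−t/τ₂))/(τ₁ − τ₂)].
At t = 84.9: e^(−t/τ₁) = 0.0091472, e^(−t/τ₂) = 0.050013.
C₂ = 2.09·[1 − (18.086·0.0091472 − 28.343·0.050013)/(-10.257)] = 2.09·0.87793 = 1.8349 mg/L.

1.83 mg/L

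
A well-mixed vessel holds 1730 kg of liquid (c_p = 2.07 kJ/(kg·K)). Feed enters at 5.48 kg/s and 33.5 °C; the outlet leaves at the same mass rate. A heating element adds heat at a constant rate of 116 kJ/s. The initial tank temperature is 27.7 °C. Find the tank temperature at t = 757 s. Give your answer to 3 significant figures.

M c_p dT/dt = ṁ c_p (T_in − T) + Q̇.
τ = M/ṁ = 315.69 s; T_ss = T_in + Q̇/(ṁ c_p) = 33.5 + 116/(5.48·2.07) = 43.726 °C.
T approaches T_ss exponentially: T(t) = T_ss + (T₀ − T_ss) e^(−t/τ).
T(757) = 43.726 + (-16.026)·e^(−757/315.69) = 43.726 + (-16.026)·0.090909 = 42.269 °C.

42.3 °C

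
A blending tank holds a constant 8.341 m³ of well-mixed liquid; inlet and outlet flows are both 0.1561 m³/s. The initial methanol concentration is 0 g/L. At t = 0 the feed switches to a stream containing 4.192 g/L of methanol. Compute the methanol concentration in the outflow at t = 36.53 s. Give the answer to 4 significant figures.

2.076 g/L

Species balance on the tank: V dC/dt = Q(C_in − C).
So dC/dt = (C_in − C)/τ with τ = V/Q = 8.341/0.1561 = 53.4337 s.
Solution: C(t) = C_in + (C₀ − C_in) e^(−t/τ).
C(36.53) = 4.192 + (0 − 4.192)·e^(−36.53/53.4337) = 4.192 + (-4.19200)·0.504771 = 2.07600 g/L.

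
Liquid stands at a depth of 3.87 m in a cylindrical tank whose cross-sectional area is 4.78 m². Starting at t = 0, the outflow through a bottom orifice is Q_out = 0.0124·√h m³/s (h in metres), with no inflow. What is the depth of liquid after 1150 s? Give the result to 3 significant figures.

With no inflow, A dh/dt = −0.0124 √h.
∫ h^(−1/2) dh = −(0.0124/A) ∫ dt, giving 2√h = 2√h₀ − (0.0124/A) t.
√h = √3.87 − 0.0124·1150/(2·4.78) = 1.9672 − 1.4916 = 0.47560.
h = 0.47560² = 0.22620 m.

0.226 m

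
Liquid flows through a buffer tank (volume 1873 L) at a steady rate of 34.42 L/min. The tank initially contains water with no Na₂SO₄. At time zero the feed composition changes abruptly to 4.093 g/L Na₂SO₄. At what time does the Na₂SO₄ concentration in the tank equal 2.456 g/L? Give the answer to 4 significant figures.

49.87 min

Unsteady species balance (constant V, well mixed): V dC/dt = Q(C_in − C), so τ = V/Q = 54.4160 min.
C(t) = C_in + (C₀ − C_in) e^(−t/τ). Set C = 2.456 and solve for t:
e^(−t/τ) = (C − C_in)/(C₀ − C_in) = (2.456 − 4.093)/(0 − 4.093) = 0.399951
t = −τ ln(…) = 54.4160 × 0.916413 = 49.8676 min.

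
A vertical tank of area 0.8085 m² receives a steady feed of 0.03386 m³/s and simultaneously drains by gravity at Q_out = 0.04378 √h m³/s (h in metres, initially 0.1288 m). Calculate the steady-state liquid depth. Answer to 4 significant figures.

0.5982 m

A dh/dt = Q_in − 0.04378 √h. Steady state requires inflow = outflow:
Q_in = 0.04378 √h_ss ⇒ √h_ss = 0.03386/0.04378 = 0.773413.
h_ss = 0.773413² = 0.598167 m. (Since h₀ = 0.1288 m < h_ss, the level will rise toward this value.)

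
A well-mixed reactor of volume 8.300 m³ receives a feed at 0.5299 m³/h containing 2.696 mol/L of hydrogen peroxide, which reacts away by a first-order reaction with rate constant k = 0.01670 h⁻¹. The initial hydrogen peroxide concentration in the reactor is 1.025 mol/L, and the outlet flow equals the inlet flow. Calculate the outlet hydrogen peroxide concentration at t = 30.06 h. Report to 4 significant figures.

Accumulation = in − out − consumed: V dC/dt = Q C_in − Q C − k V C.
This is linear with rate a = Q/V + k = 0.0805434 h⁻¹.
C_ss = Q C_in/(Q + kV) = 2.13701 mol/L; C(t) = C_ss + (C₀ − C_ss) e^(−a t).
C(30.06) = 2.13701 + (-1.11201)·e^(−0.0805434·30.06) = 2.13701 + (-1.11201)·0.0888209 = 2.03824 mol/L.

2.038 mol/L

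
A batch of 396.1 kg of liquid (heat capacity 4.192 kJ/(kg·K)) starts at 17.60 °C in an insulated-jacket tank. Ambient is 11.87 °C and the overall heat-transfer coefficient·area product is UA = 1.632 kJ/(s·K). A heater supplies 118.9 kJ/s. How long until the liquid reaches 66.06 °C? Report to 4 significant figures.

1302 s

M c_p dT/dt = −UA(T − T_amb) + Q̇.
τ = M c_p/UA = 1017.43 s; T_ss = T_amb + Q̇/UA = 11.87 + 118.9/1.632 = 84.7254 °C.
T(t) = T_ss + (T₀ − T_ss)e^(−t/τ); set T = 66.06:
t = −τ ln[(T − T_ss)/(T₀ − T_ss)] = −1017.43 · ln(0.278068) = 1302.20 s.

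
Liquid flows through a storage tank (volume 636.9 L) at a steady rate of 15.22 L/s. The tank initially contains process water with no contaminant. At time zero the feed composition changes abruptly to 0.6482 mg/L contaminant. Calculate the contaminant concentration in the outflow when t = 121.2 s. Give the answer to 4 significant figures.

0.6124 mg/L

Mass balance on the solute (V constant): V dC/dt = Q(C_in − C).
So dC/dt = (C_in − C)/τ with τ = V/Q = 636.9/15.22 = 41.8463 s.
C approaches C_in exponentially: C(t) = C_in + (C₀ − C_in) e^(−t/τ).
C(121.2) = 0.6482 + (0 − 0.6482)·e^(−121.2/41.8463) = 0.6482 + (-0.648200)·0.0552263 = 0.612402 mg/L.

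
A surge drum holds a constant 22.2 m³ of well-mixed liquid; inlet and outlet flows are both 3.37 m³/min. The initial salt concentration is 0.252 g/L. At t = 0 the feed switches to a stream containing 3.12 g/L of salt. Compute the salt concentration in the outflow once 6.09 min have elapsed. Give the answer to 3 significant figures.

Accumulation = in − out for the solute gives V dC/dt = Q(C_in − C).
Time constant τ = V/Q = 22.2/3.37 = 6.5875 min.
C approaches C_in exponentially: C(t) = C_in + (C₀ − C_in) e^(−t/τ).
C(6.09) = 3.12 + (0.252 − 3.12)·e^(−6.09/6.5875) = 3.12 + (-2.8680)·0.39674 = 1.9821 g/L.

1.98 g/L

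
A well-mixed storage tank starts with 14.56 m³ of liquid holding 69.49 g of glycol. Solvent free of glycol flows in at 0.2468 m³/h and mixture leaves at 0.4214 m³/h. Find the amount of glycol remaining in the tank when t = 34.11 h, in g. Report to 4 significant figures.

Total volume: dV/dt = Q_in − Q_out = -0.174600 m³/h, so V(t) = 14.56 − 0.174600 t and V(34.11) = 8.60439 m³.
Species balance (pure solvent in): dm/dt = −Q_out · m/V(t).
Separate: dm/m = −Q_out dt/V(t) ⇒ ln(m/m₀) = −(Q_out/(Q_in−Q_out)) ln(V/V₀).
m = m₀ (V₀/V)^(Q_out/(Q_in−Q_out)) = 69.49 × (14.56/8.60439)^(-2.41352) = 19.5243 g.

19.52 g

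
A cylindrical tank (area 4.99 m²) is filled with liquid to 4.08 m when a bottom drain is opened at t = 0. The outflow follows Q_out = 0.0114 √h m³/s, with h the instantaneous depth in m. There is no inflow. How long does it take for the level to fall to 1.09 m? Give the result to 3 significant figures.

With no inflow, A dh/dt = −0.0114 √h.
∫ h^(−1/2) dh = −(0.0114/A) ∫ dt, giving 2√h = 2√h₀ − (0.0114/A) t.
t = 2A(√h₀ − √h)/0.0114 = 2·4.99·(√4.08 − √1.09)/0.0114
  = 9.9800 × (2.0199 − 1.0440) / 0.0114 = 854.31 s.

854 s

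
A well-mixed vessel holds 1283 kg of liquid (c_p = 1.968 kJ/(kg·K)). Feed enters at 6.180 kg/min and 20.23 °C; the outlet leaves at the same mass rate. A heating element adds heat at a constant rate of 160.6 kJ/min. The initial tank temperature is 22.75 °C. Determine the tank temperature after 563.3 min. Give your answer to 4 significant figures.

32.73 °C

M c_p dT/dt = ṁ c_p (T_in − T) + Q̇.
Rearrange: dT/dt = (T_ss − T)/τ with τ = M/ṁ = 207.605 min and T_ss = T_in + Q̇/(ṁ c_p) = 33.4348 °C.
This is linear first-order; T(t) = T_ss + (T₀ − T_ss) e^(−t/τ).
T(563.3) = 33.4348 + (-10.6848)·e^(−563.3/207.605) = 33.4348 + (-10.6848)·0.0663160 = 32.7262 °C.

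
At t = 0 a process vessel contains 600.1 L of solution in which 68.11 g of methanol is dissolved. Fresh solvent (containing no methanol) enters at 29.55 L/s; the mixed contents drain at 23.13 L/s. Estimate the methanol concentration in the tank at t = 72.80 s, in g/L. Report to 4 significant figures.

0.008011 g/L

Let m(t) be the amount of methanol. Volume: V(t) = V₀ + (Q_in − Q_out) t = 600.1 + 6.42000 t; V(72.80) = 1067.48 L.
Species balance (pure solvent in): dm/dt = −Q_out · m/V(t).
dm/m = −Q_out dt/(V₀ + 6.42000 t); integrating gives ln(m/m₀) = −(Q_out/(Q_in−Q_out)) ln(V/V₀).
m = m₀ (V₀/V)^(Q_out/(Q_in−Q_out)) = 68.11 × (600.1/1067.48)^(3.60280) = 8.55117 g.
C = m/V = 8.55117/1067.48 = 0.00801064 g/L.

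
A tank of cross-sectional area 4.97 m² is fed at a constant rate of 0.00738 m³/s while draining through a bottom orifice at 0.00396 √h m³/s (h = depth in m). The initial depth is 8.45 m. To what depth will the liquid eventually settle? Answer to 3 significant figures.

Accumulation of liquid (constant cross-section A): A dh/dt = Q_in − 0.00396 √h. At steady state dh/dt = 0:
Q_in = 0.00396 √h_ss ⇒ √h_ss = 0.00738/0.00396 = 1.8636.
h_ss = 1.8636² = 3.4731 m. (Since h₀ = 8.45 m > h_ss, the level will fall toward this value.)

3.47 m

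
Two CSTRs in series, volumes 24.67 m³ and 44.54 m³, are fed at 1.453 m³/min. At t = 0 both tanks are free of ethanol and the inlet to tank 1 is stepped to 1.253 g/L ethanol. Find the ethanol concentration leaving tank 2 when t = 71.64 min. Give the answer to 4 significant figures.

Species balance on tank i: dCᵢ/dt = (Cᵢ₋₁ − Cᵢ)/τᵢ with τᵢ = Vᵢ/Q.
τ₁ = 24.67/1.453 = 16.9787 min; τ₂ = 44.54/1.453 = 30.6538 min.
Solving the cascade with C₁(0)=C₂(0)=0 gives C₂(t) = C_in[1 − (τ₁ e^(−t/τ₁) − τ₂ e^(−t/τ₂))/(τ₁ − τ₂)].
At t = 71.64: e^(−t/τ₁) = 0.0147073, e^(−t/τ₂) = 0.0966107.
C₂ = 1.253·[1 − (16.9787·0.0147073 − 30.6538·0.0966107)/(-13.6752)] = 1.253·0.801700 = 1.00453 g/L.

1.005 g/L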